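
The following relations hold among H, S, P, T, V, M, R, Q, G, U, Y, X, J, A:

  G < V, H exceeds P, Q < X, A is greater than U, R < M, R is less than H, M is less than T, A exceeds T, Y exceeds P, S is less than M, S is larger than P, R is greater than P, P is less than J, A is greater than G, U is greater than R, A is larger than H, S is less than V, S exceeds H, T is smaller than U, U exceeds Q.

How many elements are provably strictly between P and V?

Chaining upward from P reaches: J, R, Y, H, S, M, T, U, A.
Chaining downward from V reaches: R, G, H, S.
Strictly between P and V are those in both lists: R, H, S — 3 elements.

3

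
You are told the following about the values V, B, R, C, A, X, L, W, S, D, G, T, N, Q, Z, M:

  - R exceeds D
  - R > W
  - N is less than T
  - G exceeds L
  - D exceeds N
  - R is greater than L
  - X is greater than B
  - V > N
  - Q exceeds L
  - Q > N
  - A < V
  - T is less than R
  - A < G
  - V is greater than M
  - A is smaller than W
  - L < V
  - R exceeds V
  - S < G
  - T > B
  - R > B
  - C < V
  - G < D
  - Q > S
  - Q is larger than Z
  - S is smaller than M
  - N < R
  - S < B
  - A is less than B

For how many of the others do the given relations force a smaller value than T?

Directly below T: B, N.
One step further: S, A (4 so far).
No other element is forced below T by the given relations, so the count is 4.

4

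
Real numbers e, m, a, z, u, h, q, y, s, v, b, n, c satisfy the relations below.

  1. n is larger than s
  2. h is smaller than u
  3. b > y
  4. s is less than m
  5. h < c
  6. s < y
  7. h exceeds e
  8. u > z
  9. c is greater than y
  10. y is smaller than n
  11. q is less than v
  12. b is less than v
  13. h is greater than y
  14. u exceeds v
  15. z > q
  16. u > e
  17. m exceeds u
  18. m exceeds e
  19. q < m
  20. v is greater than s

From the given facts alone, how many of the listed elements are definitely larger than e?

From e the given relations immediately reach h, u, m.
From those, c — 4 in total.
Nothing else is reachable above e; 4 in all.

4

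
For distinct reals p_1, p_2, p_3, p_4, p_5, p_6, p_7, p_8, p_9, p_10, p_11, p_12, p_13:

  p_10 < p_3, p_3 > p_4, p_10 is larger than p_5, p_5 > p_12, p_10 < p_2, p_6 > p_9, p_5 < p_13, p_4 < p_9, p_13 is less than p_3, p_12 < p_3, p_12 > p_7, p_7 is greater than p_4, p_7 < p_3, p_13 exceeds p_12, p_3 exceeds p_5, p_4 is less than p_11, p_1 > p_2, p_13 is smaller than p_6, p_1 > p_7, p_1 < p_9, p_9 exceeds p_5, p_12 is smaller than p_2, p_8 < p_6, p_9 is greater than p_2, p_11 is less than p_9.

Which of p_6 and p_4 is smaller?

p_4 < p_7 and p_7 < p_12 give p_4 < p_12.
Then p_12 < p_5 extends the chain to p_5.
Then p_5 < p_10 extends the chain to p_10.
Then p_10 < p_2 extends the chain to p_2.
Then p_2 < p_1 extends the chain to p_1.
Then p_1 < p_9 extends the chain to p_9.
Then p_9 < p_6 extends the chain to p_6.
So p_4 < p_6; p_4 is the smaller of the two.

p_4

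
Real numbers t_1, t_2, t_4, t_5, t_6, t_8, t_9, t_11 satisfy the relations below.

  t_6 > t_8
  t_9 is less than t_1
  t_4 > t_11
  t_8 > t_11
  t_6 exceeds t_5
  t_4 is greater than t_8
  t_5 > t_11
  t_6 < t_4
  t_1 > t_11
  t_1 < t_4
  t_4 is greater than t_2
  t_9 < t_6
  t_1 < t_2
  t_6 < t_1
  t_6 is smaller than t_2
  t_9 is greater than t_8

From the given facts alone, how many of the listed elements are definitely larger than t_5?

The elements the relations force above t_5 are t_6, t_1, t_2, t_4 — no chain reaches any other.
That is 4.

4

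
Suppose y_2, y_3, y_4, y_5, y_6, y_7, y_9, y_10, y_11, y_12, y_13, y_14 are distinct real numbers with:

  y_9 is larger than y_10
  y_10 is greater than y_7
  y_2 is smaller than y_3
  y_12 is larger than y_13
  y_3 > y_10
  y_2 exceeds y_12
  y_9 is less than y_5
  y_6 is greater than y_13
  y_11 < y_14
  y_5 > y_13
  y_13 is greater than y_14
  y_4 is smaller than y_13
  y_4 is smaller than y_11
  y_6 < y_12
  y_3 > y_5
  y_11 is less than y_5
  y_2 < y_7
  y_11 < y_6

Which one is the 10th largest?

The consecutive relations fix a unique order: y_4 < y_11 < y_14 < y_13 < y_6 < y_12 < y_2 < y_7 < y_10 < y_9 < y_5 < y_3.
Counting 10 from the largest end gives y_14.

y_14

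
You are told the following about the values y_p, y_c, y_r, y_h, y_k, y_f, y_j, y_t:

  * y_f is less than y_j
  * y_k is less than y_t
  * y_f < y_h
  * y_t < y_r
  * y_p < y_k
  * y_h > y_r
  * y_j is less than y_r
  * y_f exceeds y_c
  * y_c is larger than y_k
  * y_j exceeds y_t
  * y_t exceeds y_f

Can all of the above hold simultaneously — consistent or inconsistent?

The single ordering y_p < y_k < y_c < y_f < y_t < y_j < y_r < y_h satisfies every listed relation, so no contradiction arises.

consistent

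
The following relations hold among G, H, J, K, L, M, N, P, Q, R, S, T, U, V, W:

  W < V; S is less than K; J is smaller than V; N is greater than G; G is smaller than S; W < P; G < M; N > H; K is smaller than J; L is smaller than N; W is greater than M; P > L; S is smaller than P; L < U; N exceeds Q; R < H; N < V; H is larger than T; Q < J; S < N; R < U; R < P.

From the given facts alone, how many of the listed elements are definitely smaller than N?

7

Directly below N: G, Q, L, S, H.
One step further: R, T (7 so far).
No other element is forced below N by the given relations, so the count is 7.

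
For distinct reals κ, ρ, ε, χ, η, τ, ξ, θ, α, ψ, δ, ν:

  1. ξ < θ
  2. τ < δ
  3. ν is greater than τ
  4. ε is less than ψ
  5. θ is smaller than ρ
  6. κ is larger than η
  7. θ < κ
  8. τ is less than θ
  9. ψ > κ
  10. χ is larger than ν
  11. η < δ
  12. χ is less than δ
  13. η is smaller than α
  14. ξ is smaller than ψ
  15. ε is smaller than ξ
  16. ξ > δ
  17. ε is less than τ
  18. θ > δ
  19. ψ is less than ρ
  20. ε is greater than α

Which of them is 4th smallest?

Piecing the relations together gives one ordering: η < α < ε < τ < ν < χ < δ < ξ < θ < κ < ψ < ρ.
The 4th smallest is τ.

τ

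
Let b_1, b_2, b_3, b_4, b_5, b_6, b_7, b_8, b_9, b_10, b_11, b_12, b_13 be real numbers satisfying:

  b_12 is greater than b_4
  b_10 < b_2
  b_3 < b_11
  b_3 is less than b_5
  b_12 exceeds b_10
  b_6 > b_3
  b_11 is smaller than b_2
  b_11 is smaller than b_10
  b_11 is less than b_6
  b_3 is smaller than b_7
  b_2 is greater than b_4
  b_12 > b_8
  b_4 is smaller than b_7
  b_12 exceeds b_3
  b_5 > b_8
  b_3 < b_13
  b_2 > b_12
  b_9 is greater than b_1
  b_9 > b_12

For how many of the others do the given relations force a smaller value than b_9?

From b_9 the given relations immediately reach b_1, b_12.
From those, b_4, b_3, b_10, b_8 — 6 in total.
From those, b_11 — 7 in total.
No other element is forced below b_9 by the given relations, so the count is 7.

7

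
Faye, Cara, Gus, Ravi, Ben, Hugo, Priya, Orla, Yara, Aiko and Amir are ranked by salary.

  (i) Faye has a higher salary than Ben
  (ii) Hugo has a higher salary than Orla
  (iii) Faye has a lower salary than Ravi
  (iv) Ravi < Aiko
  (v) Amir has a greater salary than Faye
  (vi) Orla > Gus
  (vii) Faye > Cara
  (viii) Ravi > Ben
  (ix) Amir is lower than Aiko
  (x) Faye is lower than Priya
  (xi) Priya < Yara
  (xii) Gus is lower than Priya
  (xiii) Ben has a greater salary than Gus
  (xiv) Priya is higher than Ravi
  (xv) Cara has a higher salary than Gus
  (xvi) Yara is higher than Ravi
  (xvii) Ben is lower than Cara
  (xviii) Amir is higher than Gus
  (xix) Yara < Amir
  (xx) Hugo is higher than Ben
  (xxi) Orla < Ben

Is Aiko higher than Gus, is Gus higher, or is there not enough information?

Aiko

Gus < Orla and Orla < Ben give Gus < Ben.
With Ben < Cara: Gus < Orla < Ben < Cara.
Then Cara < Faye extends the chain to Faye.
With Faye < Ravi: Gus < Orla < Ben < Cara < Faye < Ravi.
Then Ravi < Priya extends the chain to Priya.
Then Priya < Yara extends the chain to Yara.
Then Yara < Amir extends the chain to Amir.
Then Amir < Aiko extends the chain to Aiko.
So Aiko is higher.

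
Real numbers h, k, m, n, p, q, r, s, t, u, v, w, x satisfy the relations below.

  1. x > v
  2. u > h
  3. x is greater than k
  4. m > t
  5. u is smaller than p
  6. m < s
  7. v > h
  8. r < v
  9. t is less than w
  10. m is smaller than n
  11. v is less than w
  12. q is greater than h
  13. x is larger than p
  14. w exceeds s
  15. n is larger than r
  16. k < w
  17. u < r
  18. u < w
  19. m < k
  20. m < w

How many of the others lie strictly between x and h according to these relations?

The relations place h below x. An element lies strictly between them when it is forced above h and also forced below x.
Above h: {u, r, v, n, q, p, w}. Below x: {t, u, m, r, v, k, p}.
Intersection: {u, r, v, p} — 4.

4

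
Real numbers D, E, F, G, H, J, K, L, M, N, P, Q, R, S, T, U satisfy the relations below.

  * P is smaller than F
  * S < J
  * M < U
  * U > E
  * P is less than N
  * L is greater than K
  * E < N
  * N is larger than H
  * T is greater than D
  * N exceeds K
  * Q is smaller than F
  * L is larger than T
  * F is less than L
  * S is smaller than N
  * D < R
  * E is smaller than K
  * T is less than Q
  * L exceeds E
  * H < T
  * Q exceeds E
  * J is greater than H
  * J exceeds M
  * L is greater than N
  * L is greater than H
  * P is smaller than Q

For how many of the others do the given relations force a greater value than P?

4

The elements the relations force above P are Q, F, N, L — no chain reaches any other.
That is 4.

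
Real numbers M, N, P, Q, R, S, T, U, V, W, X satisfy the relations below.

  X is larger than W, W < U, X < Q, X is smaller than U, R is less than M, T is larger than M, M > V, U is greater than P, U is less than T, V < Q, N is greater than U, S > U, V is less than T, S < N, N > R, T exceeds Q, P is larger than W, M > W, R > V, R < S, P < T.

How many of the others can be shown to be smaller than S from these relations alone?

6

The elements the relations force below S are W, X, P, U, V, R — no chain reaches any other.
That is 6.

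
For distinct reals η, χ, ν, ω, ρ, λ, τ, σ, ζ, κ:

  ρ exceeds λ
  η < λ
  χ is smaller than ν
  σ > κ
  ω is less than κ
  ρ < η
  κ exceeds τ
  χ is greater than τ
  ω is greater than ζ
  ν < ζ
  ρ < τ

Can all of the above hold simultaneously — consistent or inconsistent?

inconsistent

We have ρ < η stated directly, yet also η < λ < ρ by chaining the others — so η < ρ. Contradiction.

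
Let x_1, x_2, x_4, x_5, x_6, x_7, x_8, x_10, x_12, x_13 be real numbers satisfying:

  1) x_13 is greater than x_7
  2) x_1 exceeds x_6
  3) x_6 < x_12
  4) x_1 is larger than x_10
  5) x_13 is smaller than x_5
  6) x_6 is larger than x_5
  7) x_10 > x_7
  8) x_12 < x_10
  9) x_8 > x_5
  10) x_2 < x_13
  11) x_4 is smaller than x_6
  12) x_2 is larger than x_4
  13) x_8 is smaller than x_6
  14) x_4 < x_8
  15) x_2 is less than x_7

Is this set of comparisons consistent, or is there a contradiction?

consistent

Every relation is compatible with x_4 < x_2 < x_7 < x_13 < x_5 < x_8 < x_6 < x_12 < x_10 < x_1; the set is consistent.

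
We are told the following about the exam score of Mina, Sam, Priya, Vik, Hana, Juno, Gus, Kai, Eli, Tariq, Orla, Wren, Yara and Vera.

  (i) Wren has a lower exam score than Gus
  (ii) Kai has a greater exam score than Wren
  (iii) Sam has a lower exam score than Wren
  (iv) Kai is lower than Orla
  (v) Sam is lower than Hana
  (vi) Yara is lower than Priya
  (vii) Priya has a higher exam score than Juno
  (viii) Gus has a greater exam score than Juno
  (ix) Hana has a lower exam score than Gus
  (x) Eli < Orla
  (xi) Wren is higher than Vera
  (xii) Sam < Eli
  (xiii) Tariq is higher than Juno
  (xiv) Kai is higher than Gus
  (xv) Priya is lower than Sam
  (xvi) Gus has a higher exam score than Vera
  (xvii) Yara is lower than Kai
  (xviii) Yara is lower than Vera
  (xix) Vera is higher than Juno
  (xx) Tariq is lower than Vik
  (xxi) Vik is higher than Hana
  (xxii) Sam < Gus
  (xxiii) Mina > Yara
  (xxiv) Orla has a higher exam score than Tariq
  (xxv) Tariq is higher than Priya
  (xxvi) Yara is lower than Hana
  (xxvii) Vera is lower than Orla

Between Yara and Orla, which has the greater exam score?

Orla

The relevant relations are Yara < Priya; Priya < Sam; Sam < Hana; Hana < Gus; Gus < Kai; Kai < Orla.
Together: Yara < Priya < Sam < Hana < Gus < Kai < Orla.
So Yara < Orla; Orla is the higher of the two.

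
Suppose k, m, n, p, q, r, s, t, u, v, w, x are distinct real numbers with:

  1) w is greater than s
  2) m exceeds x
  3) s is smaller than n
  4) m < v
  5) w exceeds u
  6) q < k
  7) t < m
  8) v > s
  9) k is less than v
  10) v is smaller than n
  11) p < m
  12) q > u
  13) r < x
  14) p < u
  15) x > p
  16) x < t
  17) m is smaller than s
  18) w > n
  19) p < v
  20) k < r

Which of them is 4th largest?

Chaining the given pairs: p < u < q < k < r < x < t < m < s < v < n < w.
The 4th largest is s.

s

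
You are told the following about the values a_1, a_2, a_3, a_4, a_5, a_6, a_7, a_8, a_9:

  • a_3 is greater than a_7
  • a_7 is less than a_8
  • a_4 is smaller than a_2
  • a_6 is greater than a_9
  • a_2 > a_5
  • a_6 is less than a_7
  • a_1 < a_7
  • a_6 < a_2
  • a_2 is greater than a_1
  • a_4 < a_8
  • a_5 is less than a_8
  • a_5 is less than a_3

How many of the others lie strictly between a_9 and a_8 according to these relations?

2

The relations place a_9 below a_8. An element lies strictly between them when it is forced above a_9 and also forced below a_8.
Above a_9: {a_6, a_7, a_3, a_2}. Below a_8: {a_5, a_4, a_1, a_6, a_7}.
Intersection: {a_6, a_7} — 2.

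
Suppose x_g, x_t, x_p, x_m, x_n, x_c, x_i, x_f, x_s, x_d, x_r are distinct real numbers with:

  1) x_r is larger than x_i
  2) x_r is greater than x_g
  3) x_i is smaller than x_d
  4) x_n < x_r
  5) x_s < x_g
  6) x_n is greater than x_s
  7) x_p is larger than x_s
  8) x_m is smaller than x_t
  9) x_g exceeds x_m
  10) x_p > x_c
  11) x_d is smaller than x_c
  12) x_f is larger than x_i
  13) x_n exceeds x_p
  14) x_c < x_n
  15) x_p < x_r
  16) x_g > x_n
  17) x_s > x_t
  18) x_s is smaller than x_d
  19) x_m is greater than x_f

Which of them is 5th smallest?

Chaining the given pairs: x_i < x_f < x_m < x_t < x_s < x_d < x_c < x_p < x_n < x_g < x_r.
The 5th smallest is x_s.

x_s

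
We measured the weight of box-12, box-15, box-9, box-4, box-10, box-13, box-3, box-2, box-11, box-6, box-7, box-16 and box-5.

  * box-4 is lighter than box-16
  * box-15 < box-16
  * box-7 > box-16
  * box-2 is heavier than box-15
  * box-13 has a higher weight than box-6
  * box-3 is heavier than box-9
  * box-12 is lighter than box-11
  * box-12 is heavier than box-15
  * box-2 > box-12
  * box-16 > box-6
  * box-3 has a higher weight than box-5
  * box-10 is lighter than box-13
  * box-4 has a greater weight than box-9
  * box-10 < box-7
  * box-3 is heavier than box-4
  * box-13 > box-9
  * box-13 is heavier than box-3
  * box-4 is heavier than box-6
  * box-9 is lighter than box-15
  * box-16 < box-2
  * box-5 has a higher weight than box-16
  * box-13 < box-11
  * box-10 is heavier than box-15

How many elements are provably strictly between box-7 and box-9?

4

Chaining upward from box-9 reaches: box-15, box-4, box-16, box-10, box-12, box-5, box-3, box-2, box-13, box-11.
Chaining downward from box-7 reaches: box-6, box-15, box-4, box-16, box-10.
Strictly between box-9 and box-7 are those in both lists: box-15, box-4, box-16, box-10 — 4 elements.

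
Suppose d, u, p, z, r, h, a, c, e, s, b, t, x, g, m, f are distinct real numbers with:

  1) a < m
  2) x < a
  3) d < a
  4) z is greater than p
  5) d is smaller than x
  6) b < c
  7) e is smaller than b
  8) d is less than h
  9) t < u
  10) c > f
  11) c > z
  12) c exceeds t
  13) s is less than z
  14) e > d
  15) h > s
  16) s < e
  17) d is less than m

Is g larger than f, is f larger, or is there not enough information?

Following every chain through g: nothing is chained to g.
f is not reached, and no chain runs the other way from f to g.
So the given relations leave the order of g and f undetermined.

undetermined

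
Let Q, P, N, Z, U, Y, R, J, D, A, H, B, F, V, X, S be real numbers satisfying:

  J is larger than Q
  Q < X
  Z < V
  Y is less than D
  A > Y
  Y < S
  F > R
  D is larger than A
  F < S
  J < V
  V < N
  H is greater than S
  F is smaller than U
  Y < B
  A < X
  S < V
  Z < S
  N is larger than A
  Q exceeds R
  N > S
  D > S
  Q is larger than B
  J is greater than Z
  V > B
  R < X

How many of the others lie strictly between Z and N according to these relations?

Chaining upward from Z reaches: J, S, V, H, D.
Chaining downward from N reaches: Y, R, B, F, Q, J, S, A, V.
Strictly between Z and N are those in both lists: J, S, V — 3 elements.

3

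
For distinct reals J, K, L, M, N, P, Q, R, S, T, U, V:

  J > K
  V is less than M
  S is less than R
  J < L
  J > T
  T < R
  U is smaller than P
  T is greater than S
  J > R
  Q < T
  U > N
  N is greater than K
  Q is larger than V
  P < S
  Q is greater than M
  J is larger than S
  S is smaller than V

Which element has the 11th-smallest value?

Piecing the relations together gives one ordering: K < N < U < P < S < V < M < Q < T < R < J < L.
The 11th smallest is J.

J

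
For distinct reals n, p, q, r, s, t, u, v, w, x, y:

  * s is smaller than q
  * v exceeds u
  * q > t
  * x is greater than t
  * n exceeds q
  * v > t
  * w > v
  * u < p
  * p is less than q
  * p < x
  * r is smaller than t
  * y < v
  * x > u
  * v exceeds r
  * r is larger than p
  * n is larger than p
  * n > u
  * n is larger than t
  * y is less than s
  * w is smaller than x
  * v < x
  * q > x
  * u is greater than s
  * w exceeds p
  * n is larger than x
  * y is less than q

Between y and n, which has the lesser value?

y

y < s and s < u give y < u.
With u < p: y < s < u < p.
Then p < r extends the chain to r.
Then r < t extends the chain to t.
Then t < v extends the chain to v.
With v < w: y < s < u < p < r < t < v < w.
Then w < x extends the chain to x.
With x < q: y < s < u < p < r < t < v < w < x < q.
With q < n: y < s < u < p < r < t < v < w < x < q < n.
So y < n; y is the smaller of the two.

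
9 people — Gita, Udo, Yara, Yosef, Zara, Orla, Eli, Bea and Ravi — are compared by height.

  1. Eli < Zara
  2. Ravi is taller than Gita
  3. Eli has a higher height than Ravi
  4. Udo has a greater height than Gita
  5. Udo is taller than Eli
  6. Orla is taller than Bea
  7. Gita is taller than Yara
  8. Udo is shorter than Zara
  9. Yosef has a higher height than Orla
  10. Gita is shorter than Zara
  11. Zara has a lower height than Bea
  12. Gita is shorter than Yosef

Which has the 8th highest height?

Piecing the relations together gives one ordering: Yara < Gita < Ravi < Eli < Udo < Zara < Bea < Orla < Yosef.
Counting 8 from the largest end gives Gita.

Gita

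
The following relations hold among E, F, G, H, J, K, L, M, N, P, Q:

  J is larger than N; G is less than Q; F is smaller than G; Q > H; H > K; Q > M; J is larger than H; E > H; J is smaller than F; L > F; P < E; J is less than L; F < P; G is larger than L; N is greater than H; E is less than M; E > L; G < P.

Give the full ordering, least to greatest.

K < H < N < J < F < L < G < P < E < M < Q

The consecutive links are each given: K < H; H < N; N < J; J < F; F < L; L < G; G < P; P < E; E < M; M < Q.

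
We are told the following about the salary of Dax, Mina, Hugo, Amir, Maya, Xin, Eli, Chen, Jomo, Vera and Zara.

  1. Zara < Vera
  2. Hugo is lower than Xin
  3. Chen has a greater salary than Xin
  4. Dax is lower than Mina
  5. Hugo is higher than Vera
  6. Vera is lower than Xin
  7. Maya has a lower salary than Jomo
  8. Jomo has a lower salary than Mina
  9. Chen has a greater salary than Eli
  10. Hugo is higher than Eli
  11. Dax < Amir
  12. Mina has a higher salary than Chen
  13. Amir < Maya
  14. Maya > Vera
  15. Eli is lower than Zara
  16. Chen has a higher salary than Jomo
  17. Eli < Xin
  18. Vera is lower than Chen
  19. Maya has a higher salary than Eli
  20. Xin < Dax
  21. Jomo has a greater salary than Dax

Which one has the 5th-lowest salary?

Xin

Piecing the relations together gives one ordering: Eli < Zara < Vera < Hugo < Xin < Dax < Amir < Maya < Jomo < Chen < Mina.
Counting 5 from the smallest end gives Xin.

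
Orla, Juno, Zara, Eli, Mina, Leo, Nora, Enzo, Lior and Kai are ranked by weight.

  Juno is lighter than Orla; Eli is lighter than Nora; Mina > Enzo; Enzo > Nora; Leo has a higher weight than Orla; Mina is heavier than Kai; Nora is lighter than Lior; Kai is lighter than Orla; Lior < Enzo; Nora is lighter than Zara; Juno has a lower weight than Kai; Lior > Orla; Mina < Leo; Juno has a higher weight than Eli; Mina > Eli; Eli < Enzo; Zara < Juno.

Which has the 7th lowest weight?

Lior

The consecutive relations fix a unique order: Eli < Nora < Zara < Juno < Kai < Orla < Lior < Enzo < Mina < Leo.
The 7th smallest is Lior.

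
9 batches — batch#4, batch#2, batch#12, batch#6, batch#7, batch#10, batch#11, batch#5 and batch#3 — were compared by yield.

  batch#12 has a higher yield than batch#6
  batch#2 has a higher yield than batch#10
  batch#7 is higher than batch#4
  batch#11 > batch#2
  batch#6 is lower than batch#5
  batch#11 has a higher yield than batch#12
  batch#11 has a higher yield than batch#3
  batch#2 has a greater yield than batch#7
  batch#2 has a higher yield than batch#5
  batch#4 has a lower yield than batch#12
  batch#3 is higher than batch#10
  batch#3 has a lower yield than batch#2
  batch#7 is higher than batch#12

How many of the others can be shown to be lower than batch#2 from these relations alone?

7

Directly below batch#2: batch#5, batch#10, batch#3, batch#7.
One step further: batch#6, batch#4, batch#12 (7 so far).
Nothing else is reachable below batch#2; 7 in all.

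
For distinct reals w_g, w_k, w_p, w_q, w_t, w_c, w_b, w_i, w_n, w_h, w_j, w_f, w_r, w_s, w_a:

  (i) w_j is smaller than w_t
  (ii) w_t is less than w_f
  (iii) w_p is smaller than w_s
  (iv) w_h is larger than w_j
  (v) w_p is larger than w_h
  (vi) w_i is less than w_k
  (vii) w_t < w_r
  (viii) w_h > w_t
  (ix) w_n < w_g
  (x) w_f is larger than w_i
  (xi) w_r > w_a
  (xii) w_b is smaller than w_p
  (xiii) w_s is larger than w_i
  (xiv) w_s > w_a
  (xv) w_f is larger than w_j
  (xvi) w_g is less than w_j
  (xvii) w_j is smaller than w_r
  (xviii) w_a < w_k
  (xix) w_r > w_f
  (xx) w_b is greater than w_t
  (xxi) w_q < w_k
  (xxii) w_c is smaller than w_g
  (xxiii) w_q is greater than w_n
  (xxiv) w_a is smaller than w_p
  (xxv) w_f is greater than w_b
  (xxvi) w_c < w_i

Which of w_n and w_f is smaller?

w_n

w_n < w_g < w_j < w_t < w_b < w_f, by transitivity through w_g, w_j, w_t, w_b.
So w_n < w_f; w_n is the smaller of the two.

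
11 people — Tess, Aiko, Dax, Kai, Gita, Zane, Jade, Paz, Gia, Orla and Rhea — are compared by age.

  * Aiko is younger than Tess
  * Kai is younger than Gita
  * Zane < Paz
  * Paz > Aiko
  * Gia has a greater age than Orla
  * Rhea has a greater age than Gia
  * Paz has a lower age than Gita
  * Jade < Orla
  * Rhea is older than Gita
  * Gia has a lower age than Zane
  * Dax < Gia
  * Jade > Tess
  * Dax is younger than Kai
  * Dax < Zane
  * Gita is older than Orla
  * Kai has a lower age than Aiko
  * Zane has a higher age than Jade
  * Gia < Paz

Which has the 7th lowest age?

The consecutive relations fix a unique order: Dax < Kai < Aiko < Tess < Jade < Orla < Gia < Zane < Paz < Gita < Rhea.
Counting 7 from the smallest end gives Gia.

Gia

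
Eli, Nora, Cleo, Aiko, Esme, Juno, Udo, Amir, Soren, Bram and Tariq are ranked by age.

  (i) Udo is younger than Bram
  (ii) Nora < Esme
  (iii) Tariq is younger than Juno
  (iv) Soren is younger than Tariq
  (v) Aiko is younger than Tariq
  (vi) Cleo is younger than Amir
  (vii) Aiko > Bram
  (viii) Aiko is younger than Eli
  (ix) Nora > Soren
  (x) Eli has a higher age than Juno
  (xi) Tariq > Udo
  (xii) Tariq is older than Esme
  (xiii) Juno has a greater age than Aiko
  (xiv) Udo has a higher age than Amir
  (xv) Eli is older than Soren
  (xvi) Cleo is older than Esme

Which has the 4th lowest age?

Chaining the given pairs: Soren < Nora < Esme < Cleo < Amir < Udo < Bram < Aiko < Tariq < Juno < Eli.
The 4th smallest is Cleo.

Cleo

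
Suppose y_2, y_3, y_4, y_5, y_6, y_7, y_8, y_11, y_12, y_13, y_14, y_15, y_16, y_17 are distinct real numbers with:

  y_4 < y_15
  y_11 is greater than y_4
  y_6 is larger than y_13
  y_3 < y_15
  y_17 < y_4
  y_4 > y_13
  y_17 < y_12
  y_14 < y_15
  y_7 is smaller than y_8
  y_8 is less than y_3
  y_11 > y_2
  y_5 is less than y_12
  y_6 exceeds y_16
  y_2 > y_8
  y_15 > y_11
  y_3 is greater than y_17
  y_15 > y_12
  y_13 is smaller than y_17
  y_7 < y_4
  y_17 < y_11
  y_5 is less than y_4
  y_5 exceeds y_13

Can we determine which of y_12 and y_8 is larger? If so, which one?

undetermined

Following every chain through y_8: above y_8 we get y_2, y_3, y_11, y_15; below y_8 we get y_7.
y_12 is not reached, and no chain runs the other way from y_12 to y_8.
So the given relations leave the order of y_8 and y_12 undetermined.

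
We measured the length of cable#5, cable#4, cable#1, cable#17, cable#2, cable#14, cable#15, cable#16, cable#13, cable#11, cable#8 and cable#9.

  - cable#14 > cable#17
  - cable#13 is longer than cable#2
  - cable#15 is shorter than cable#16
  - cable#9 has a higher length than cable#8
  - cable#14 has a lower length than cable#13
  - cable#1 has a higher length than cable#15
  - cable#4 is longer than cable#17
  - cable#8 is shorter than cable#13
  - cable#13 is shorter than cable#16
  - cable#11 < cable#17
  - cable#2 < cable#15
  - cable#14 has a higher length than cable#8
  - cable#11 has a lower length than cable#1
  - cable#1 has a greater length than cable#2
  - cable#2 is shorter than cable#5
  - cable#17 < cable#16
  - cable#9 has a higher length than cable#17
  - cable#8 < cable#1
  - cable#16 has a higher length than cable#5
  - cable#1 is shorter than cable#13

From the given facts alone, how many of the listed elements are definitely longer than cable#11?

The elements the relations force above cable#11 are cable#17, cable#4, cable#1, cable#14, cable#13, cable#9, cable#16 — no chain reaches any other.
That is 7.

7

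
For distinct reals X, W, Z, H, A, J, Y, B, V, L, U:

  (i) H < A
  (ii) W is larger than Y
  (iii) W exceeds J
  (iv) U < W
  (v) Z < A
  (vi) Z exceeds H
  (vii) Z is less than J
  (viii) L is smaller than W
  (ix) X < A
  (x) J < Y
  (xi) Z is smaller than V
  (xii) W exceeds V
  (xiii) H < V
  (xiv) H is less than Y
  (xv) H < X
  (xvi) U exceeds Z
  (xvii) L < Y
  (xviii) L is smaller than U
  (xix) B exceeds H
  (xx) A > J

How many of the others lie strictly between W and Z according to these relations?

4

Chaining upward from Z reaches: J, V, Y, U, A.
Chaining downward from W reaches: H, L, J, V, Y, U.
Strictly between Z and W are those in both lists: J, V, Y, U — 4 elements.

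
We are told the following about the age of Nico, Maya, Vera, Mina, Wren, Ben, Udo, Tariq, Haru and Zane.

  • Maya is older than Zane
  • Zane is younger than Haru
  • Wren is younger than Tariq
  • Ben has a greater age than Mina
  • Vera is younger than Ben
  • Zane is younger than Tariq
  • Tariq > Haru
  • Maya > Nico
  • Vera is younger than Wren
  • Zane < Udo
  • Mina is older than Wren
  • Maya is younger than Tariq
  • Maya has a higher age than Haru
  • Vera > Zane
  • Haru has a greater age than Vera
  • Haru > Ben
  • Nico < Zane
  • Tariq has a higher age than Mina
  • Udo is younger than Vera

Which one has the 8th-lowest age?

Haru

Piecing the relations together gives one ordering: Nico < Zane < Udo < Vera < Wren < Mina < Ben < Haru < Maya < Tariq.
Counting 8 from the smallest end gives Haru.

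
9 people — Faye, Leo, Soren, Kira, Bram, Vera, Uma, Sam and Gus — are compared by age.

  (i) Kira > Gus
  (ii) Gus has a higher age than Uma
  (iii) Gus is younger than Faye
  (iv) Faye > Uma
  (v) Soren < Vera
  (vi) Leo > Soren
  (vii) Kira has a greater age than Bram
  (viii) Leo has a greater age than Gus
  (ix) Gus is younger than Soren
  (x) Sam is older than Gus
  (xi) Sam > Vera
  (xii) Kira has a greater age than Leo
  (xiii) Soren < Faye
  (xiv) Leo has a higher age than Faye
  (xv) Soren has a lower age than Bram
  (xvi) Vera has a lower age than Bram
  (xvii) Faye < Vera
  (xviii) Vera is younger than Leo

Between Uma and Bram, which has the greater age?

Bram

Link the given pairs in sequence: Uma < Gus; Gus < Soren; Soren < Faye; Faye < Vera; Vera < Bram.
Chaining these gives Uma < Gus < Soren < Faye < Vera < Bram.
So Uma < Bram; Bram is the older of the two.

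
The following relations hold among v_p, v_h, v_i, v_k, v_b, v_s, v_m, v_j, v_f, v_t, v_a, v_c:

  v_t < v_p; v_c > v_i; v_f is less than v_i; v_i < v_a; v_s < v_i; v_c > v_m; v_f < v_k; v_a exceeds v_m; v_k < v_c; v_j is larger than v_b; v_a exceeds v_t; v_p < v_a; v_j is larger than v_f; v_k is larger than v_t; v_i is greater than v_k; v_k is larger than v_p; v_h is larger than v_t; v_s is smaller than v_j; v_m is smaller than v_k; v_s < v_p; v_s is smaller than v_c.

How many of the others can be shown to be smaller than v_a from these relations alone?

7

From v_a the given relations immediately reach v_t, v_m, v_p, v_i.
From those, v_s, v_f, v_k — 7 in total.
No other element is forced below v_a by the given relations, so the count is 7.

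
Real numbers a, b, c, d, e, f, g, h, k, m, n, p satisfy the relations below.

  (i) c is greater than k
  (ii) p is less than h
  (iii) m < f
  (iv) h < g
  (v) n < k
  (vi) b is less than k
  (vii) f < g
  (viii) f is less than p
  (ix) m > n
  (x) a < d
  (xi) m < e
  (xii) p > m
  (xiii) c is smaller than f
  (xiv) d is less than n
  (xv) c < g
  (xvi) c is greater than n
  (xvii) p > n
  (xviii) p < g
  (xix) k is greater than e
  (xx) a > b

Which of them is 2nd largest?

The consecutive relations fix a unique order: b < a < d < n < m < e < k < c < f < p < h < g.
The 2nd largest is h.

h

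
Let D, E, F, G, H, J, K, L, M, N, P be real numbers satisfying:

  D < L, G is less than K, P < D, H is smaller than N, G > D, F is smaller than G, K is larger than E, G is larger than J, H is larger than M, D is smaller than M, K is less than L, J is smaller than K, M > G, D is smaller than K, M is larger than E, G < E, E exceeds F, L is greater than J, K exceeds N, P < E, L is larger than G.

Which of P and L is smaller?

Chaining the given relations: P < D < G < E < M < H < N < K < L.
So P < L; P is the smaller of the two.

P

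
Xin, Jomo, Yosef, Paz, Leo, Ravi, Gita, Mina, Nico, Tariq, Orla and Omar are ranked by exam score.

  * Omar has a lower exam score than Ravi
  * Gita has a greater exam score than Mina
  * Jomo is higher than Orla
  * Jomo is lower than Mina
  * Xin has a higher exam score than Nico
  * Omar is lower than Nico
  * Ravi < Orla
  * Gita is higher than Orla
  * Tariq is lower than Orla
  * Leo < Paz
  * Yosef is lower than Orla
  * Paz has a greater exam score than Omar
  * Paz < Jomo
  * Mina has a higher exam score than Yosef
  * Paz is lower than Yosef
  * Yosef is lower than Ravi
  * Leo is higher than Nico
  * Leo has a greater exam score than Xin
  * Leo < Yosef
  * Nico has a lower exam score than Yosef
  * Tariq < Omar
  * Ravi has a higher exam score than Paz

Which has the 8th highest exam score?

Leo

Chaining the given pairs: Tariq < Omar < Nico < Xin < Leo < Paz < Yosef < Ravi < Orla < Jomo < Mina < Gita.
Counting 8 from the largest end gives Leo.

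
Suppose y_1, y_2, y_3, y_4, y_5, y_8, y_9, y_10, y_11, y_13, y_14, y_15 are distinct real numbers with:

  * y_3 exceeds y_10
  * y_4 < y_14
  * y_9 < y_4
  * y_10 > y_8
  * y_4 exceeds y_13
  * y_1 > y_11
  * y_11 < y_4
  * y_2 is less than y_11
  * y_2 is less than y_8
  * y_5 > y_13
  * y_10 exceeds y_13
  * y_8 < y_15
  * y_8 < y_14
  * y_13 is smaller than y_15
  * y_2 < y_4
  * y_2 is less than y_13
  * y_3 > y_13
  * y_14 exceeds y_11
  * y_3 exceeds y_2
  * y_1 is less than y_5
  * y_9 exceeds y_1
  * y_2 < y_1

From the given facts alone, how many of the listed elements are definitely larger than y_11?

5

From y_11 the given relations immediately reach y_1, y_4, y_14.
From those, y_9, y_5 — 5 in total.
No other element is forced above y_11 by the given relations, so the count is 5.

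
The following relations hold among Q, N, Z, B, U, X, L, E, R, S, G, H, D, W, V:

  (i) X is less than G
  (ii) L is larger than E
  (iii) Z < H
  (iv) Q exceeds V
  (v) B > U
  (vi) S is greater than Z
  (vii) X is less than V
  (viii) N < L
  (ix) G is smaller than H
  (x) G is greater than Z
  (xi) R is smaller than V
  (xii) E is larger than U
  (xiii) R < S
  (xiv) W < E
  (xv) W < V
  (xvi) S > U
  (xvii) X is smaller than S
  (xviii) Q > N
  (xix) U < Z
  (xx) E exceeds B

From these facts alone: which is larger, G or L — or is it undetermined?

undetermined

Following every chain through G: above G we get H; below G we get U, Z, X.
L is not reached, and no chain runs the other way from L to G.
So the given relations leave the order of G and L undetermined.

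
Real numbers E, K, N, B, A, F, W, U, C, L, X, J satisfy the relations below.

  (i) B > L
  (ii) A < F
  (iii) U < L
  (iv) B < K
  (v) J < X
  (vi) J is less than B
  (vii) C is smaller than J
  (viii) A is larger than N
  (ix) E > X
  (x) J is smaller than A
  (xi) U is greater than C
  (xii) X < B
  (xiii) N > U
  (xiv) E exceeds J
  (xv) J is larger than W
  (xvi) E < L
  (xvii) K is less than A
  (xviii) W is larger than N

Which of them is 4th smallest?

The consecutive relations fix a unique order: C < U < N < W < J < X < E < L < B < K < A < F.
The 4th smallest is W.

W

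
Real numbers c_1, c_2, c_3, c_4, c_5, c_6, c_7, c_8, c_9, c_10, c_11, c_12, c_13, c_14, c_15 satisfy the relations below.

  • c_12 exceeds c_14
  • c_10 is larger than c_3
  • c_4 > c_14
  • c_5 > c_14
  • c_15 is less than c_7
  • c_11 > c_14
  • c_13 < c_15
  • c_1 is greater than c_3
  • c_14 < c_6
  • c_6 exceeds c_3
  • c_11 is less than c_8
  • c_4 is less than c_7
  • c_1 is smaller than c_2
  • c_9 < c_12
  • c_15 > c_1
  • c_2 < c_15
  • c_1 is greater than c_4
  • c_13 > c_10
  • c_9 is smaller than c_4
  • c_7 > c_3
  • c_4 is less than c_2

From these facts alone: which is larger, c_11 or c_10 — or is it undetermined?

undetermined

Following every chain through c_10: above c_10 we get c_13, c_15, c_7; below c_10 we get c_3.
c_11 is not reached, and no chain runs the other way from c_11 to c_10.
So the given relations leave the order of c_10 and c_11 undetermined.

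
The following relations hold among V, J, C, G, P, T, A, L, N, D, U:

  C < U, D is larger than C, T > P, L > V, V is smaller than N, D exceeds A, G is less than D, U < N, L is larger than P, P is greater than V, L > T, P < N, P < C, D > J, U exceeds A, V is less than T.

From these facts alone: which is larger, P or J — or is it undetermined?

undetermined

Following every chain through P: above P we get T, C, U, L, D, N; below P we get V.
J is not reached, and no chain runs the other way from J to P.
So the given relations leave the order of P and J undetermined.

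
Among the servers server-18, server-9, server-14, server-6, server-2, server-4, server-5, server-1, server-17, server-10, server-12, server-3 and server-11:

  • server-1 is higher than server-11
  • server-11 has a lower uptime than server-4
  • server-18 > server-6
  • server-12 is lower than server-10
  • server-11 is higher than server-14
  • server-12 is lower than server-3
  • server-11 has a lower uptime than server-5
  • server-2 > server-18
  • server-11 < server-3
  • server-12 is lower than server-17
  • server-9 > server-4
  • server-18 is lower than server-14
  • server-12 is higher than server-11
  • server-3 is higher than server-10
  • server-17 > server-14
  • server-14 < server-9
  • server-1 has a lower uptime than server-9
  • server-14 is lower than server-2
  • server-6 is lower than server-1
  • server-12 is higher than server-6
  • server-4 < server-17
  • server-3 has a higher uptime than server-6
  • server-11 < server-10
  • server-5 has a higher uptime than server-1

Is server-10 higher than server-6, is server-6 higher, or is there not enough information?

server-6 < server-18 and server-18 < server-14 give server-6 < server-14.
Then server-14 < server-11 extends the chain to server-11.
With server-11 < server-12: server-6 < server-18 < server-14 < server-11 < server-12.
Then server-12 < server-10 extends the chain to server-10.
So server-10 is higher.

server-10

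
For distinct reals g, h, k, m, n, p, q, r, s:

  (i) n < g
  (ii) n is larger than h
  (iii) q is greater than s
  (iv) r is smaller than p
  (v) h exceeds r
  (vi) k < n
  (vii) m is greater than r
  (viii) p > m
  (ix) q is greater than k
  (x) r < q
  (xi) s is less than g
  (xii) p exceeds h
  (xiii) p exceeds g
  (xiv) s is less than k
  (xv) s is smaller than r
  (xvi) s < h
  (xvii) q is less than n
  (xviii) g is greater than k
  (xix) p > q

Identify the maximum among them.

p

Chaining downward from p: directly below it, r, m, h, q, g; then s, k, n.
That covers every other element, and nothing is given above p, so p is the maximum.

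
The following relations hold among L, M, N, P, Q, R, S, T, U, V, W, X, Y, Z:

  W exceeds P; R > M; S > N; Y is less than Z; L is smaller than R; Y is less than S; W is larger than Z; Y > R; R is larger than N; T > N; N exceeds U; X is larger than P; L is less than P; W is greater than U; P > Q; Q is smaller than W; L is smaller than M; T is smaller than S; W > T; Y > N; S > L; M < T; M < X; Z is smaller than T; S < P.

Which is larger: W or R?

R < Y and Y < Z give R < Z.
With Z < T: R < Y < Z < T.
Then T < S extends the chain to S.
With S < P: R < Y < Z < T < S < P.
With P < W: R < Y < Z < T < S < P < W.
So R < W; W is the larger of the two.

W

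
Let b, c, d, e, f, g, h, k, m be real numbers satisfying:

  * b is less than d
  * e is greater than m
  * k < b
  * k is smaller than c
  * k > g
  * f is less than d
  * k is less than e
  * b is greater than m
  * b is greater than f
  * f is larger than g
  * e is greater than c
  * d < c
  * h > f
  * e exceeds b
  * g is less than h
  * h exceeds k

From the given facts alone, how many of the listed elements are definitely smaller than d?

5

The elements the relations force below d are g, k, m, f, b — no chain reaches any other.
That is 5.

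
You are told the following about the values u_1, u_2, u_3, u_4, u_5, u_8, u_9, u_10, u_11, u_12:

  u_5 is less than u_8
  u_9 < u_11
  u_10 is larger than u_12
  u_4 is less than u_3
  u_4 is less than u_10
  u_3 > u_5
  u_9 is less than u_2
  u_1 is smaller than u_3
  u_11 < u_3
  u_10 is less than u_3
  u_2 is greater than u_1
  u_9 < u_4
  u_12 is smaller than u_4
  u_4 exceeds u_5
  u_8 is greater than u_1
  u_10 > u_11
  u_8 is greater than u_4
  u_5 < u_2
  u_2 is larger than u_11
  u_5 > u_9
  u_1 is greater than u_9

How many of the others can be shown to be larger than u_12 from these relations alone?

4

Directly above u_12: u_4, u_10.
One step further: u_8, u_3 (4 so far).
No other element is forced above u_12 by the given relations, so the count is 4.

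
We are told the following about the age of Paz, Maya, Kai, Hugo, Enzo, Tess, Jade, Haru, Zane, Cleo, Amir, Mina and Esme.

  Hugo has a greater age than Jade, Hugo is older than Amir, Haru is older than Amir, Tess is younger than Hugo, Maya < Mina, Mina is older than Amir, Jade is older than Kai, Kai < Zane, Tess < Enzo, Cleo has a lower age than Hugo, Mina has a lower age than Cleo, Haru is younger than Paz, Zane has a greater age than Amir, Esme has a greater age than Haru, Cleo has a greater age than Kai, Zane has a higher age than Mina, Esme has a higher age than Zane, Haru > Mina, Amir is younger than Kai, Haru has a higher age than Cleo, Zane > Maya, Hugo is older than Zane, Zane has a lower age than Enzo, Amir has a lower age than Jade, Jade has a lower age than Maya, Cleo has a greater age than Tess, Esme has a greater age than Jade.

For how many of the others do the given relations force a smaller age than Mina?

4

Directly below Mina: Amir, Maya.
One step further: Jade (3 so far).
One step further: Kai (4 so far).
No other element is forced below Mina by the given relations, so the count is 4.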